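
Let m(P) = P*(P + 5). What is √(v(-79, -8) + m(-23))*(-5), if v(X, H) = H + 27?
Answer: -5*√433 ≈ -104.04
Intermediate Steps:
v(X, H) = 27 + H
m(P) = P*(5 + P)
√(v(-79, -8) + m(-23))*(-5) = √((27 - 8) - 23*(5 - 23))*(-5) = √(19 - 23*(-18))*(-5) = √(19 + 414)*(-5) = √433*(-5) = -5*√433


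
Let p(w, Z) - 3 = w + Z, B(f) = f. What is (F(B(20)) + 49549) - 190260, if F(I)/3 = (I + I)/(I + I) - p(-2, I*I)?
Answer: -141911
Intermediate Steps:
p(w, Z) = 3 + Z + w (p(w, Z) = 3 + (w + Z) = 3 + (Z + w) = 3 + Z + w)
F(I) = -3*I**2 (F(I) = 3*((I + I)/(I + I) - (3 + I*I - 2)) = 3*((2*I)/((2*I)) - (3 + I**2 - 2)) = 3*((2*I)*(1/(2*I)) - (1 + I**2)) = 3*(1 + (-1 - I**2)) = 3*(-I**2) = -3*I**2)
(F(B(20)) + 49549) - 190260 = (-3*20**2 + 49549) - 190260 = (-3*400 + 49549) - 190260 = (-1200 + 49549) - 190260 = 48349 - 190260 = -141911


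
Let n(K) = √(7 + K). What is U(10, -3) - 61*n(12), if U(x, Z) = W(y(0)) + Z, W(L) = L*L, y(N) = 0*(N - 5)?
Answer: -3 - 61*√19 ≈ -268.89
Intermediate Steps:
y(N) = 0 (y(N) = 0*(-5 + N) = 0)
W(L) = L²
U(x, Z) = Z (U(x, Z) = 0² + Z = 0 + Z = Z)
U(10, -3) - 61*n(12) = -3 - 61*√(7 + 12) = -3 - 61*√19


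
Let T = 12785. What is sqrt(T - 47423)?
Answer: I*sqrt(34638) ≈ 186.11*I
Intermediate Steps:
sqrt(T - 47423) = sqrt(12785 - 47423) = sqrt(-34638) = I*sqrt(34638)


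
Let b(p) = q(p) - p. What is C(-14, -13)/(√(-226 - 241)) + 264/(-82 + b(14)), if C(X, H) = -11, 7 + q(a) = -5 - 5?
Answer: -264/113 + 11*I*√467/467 ≈ -2.3363 + 0.50902*I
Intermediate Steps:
q(a) = -17 (q(a) = -7 + (-5 - 5) = -7 - 10 = -17)
b(p) = -17 - p
C(-14, -13)/(√(-226 - 241)) + 264/(-82 + b(14)) = -11/√(-226 - 241) + 264/(-82 + (-17 - 1*14)) = -11*(-I*√467/467) + 264/(-82 + (-17 - 14)) = -11*(-I*√467/467) + 264/(-82 - 31) = -(-11)*I*√467/467 + 264/(-113) = 11*I*√467/467 + 264*(-1/113) = 11*I*√467/467 - 264/113 = -264/113 + 11*I*√467/467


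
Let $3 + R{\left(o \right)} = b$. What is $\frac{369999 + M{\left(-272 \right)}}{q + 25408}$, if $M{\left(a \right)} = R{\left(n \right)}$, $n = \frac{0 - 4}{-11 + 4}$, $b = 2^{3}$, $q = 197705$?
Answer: $\frac{370004}{223113} \approx 1.6584$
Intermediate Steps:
$b = 8$
$n = \frac{4}{7}$ ($n = - \frac{4}{-7} = \left(-4\right) \left(- \frac{1}{7}\right) = \frac{4}{7} \approx 0.57143$)
$R{\left(o \right)} = 5$ ($R{\left(o \right)} = -3 + 8 = 5$)
$M{\left(a \right)} = 5$
$\frac{369999 + M{\left(-272 \right)}}{q + 25408} = \frac{369999 + 5}{197705 + 25408} = \frac{370004}{223113}$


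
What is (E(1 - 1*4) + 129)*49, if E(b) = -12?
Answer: 5733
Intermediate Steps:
(E(1 - 1*4) + 129)*49 = (-12 + 129)*49 = 117*49 = 5733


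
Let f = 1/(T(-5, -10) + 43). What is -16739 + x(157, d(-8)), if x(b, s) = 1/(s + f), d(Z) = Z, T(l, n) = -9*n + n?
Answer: -16454560/983 ≈ -16739.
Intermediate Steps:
T(l, n) = -8*n
f = 1/123 (f = 1/(-8*(-10) + 43) = 1/(80 + 43) = 1/123 ≈ 0.0081301)
x(b, s) = 1/(1/123 + s) (x(b, s) = 1/(s + 1/123) = 1/(1/123 + s))
-16739 + x(157, d(-8)) = -16739 + 123/(1 + 123*(-8)) = -16739 + 123/(1 - 984) = -16739 + 123/(-983) = -16739 + 123*(-1/983) = -16739 - 123/983 = -16454560/983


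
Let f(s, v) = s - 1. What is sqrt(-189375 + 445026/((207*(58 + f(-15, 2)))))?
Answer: 2*I*sqrt(11041790711)/483 ≈ 435.11*I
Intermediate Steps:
f(s, v) = -1 + s
sqrt(-189375 + 445026/((207*(58 + f(-15, 2))))) = sqrt(-189375 + 445026/((207*(58 + (-1 - 15))))) = sqrt(-189375 + 445026/((207*(58 - 16)))) = sqrt(-189375 + 445026/((207*42))) = sqrt(-189375 + 445026/8694) = sqrt(-189375 + 445026*(1/8694)) = sqrt(-189375 + 74171/1449) = sqrt(-274330204/1449) = 2*I*sqrt(11041790711)/483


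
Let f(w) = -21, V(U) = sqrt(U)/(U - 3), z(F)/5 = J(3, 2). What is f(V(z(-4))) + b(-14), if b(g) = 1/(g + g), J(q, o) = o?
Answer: -589/28 ≈ -21.036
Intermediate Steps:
z(F) = 10 (z(F) = 5*2 = 10)
V(U) = sqrt(U)/(-3 + U)
b(g) = 1/(2*g)
f(V(z(-4))) + b(-14) = -21 + (1/2)/(-14) = -21 + (1/2)*(-1/14) = -21 - 1/28 = -589/28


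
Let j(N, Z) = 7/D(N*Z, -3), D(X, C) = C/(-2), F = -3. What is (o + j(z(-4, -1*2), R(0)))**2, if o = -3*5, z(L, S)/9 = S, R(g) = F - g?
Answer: 961/9 ≈ 106.78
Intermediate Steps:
D(X, C) = -C/2 (D(X, C) = C*(-1/2) = -C/2)
R(g) = -3 - g
z(L, S) = 9*S
j(N, Z) = 14/3 (j(N, Z) = 7/((-1/2*(-3))) = 7/(3/2) = 7*(2/3) = 14/3)
o = -15
(o + j(z(-4, -1*2), R(0)))**2 = (-15 + 14/3)**2 = (-31/3)**2 = 961/9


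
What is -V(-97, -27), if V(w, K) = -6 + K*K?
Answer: -723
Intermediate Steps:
V(w, K) = -6 + K²
-V(-97, -27) = -(-6 + (-27)²) = -(-6 + 729) = -1*723 = -723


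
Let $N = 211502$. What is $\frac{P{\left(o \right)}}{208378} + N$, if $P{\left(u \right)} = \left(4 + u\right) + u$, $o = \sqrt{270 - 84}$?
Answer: $\frac{22036181880}{104189} + \frac{\sqrt{186}}{104189} \approx 2.115 \cdot 10^{5}$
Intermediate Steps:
$o = \sqrt{186} \approx 13.638$
$P{\left(u \right)} = 4 + 2 u$
$\frac{P{\left(o \right)}}{208378} + N = \frac{4 + 2 \sqrt{186}}{208378} + 211502 = \left(4 + 2 \sqrt{186}\right) \frac{1}{208378} + 211502 = \left(\frac{2}{104189} + \frac{\sqrt{186}}{104189}\right) + 211502 = \frac{22036181880}{104189} + \frac{\sqrt{186}}{104189}$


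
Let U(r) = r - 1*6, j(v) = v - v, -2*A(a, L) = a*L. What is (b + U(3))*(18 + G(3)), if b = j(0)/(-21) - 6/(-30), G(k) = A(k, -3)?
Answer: -63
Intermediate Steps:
A(a, L) = -L*a/2 (A(a, L) = -a*L/2 = -L*a/2)
j(v) = 0
G(k) = 3*k/2 (G(k) = -1/2*(-3)*k = 3*k/2)
U(r) = -6 + r (U(r) = r - 6 = -6 + r)
b = 1/5 (b = 0/(-21) - 6/(-30) = 0*(-1/21) - 6*(-1/30) = 0 + 1/5 = 1/5 ≈ 0.20000)
(b + U(3))*(18 + G(3)) = (1/5 + (-6 + 3))*(18 + (3/2)*3) = (1/5 - 3)*(18 + 9/2) = -14/5*45/2 = -63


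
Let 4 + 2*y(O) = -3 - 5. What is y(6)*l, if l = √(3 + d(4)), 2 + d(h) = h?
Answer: -6*√5 ≈ -13.416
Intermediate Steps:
d(h) = -2 + h
y(O) = -6 (y(O) = -2 + (-3 - 5)/2 = -2 + (½)*(-8) = -2 - 4 = -6)
l = √5 (l = √(3 + (-2 + 4)) = √(3 + 2) = √5 ≈ 2.2361)
y(6)*l = -6*√5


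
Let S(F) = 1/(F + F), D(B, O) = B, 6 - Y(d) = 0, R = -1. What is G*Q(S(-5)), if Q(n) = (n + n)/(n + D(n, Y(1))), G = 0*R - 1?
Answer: -1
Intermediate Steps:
Y(d) = 6 (Y(d) = 6 - 1*0 = 6 + 0 = 6)
S(F) = 1/(2*F)
G = -1 (G = 0*(-1) - 1 = 0 - 1 = -1)
Q(n) = 1 (Q(n) = (n + n)/(n + n) = (2*n)/((2*n)) = (2*n)*(1/(2*n)) = 1)
G*Q(S(-5)) = -1*1 = -1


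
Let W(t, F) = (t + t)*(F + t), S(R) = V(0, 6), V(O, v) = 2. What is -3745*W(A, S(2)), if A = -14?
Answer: -1258320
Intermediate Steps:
S(R) = 2
W(t, F) = 2*t*(F + t) (W(t, F) = (2*t)*(F + t) = 2*t*(F + t))
-3745*W(A, S(2)) = -7490*(-14)*(2 - 14) = -7490*(-14)*(-12) = -3745*336 = -1258320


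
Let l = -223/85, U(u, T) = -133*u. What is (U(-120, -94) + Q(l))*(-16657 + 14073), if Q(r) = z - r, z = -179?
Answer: -203924416/5 ≈ -4.0785e+7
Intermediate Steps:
l = -223/85 (l = -223*1/85 = -223/85 ≈ -2.6235)
Q(r) = -179 - r
(U(-120, -94) + Q(l))*(-16657 + 14073) = (-133*(-120) + (-179 - 1*(-223/85)))*(-16657 + 14073) = (15960 + (-179 + 223/85))*(-2584) = (15960 - 14992/85)*(-2584) = (1341608/85)*(-2584) = -203924416/5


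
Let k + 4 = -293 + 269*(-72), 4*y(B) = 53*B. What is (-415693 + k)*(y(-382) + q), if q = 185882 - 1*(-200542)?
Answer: -166029215275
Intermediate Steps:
y(B) = 53*B/4 (y(B) = (53*B)/4 = 53*B/4)
k = -19665 (k = -4 + (-293 + 269*(-72)) = -4 + (-293 - 19368) = -4 - 19661 = -19665)
q = 386424 (q = 185882 + 200542 = 386424)
(-415693 + k)*(y(-382) + q) = (-415693 - 19665)*((53/4)*(-382) + 386424) = -435358*(-10123/2 + 386424) = -435358*762725/2 = -166029215275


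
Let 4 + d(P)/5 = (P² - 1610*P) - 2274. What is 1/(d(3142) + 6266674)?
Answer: 1/30323004 ≈ 3.2978e-8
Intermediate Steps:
d(P) = -11390 - 8050*P + 5*P² (d(P) = -20 + 5*((P² - 1610*P) - 2274) = -20 + 5*(-2274 + P² - 1610*P) = -20 + (-11370 - 8050*P + 5*P²) = -11390 - 8050*P + 5*P²)
1/(d(3142) + 6266674) = 1/((-11390 - 8050*3142 + 5*3142²) + 6266674) = 1/((-11390 - 25293100 + 5*9872164) + 6266674) = 1/((-11390 - 25293100 + 49360820) + 6266674) = 1/(24056330 + 6266674) = 1/30323004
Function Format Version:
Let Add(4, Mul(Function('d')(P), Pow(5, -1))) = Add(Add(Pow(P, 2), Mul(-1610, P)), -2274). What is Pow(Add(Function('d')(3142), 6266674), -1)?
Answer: Rational(1, 30323004) ≈ 3.2978e-8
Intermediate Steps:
Function('d')(P) = Add(-11390, Mul(-8050, P), Mul(5, Pow(P, 2))) (Function('d')(P) = Add(-20, Mul(5, Add(Add(Pow(P, 2), Mul(-1610, P)), -2274))) = Add(-20, Mul(5, Add(-2274, Pow(P, 2), Mul(-1610, P)))) = Add(-20, Add(-11370, Mul(-8050, P), Mul(5, Pow(P, 2)))) = Add(-11390, Mul(-8050, P), Mul(5, Pow(P, 2))))
Pow(Add(Function('d')(3142), 6266674), -1) = Pow(Add(Add(-11390, Mul(-8050, 3142), Mul(5, Pow(3142, 2))), 6266674), -1) = Pow(Add(Add(-11390, -25293100, Mul(5, 9872164)), 6266674), -1) = Pow(Add(Add(-11390, -25293100, 49360820), 6266674), -1) = Pow(Add(24056330, 6266674), -1) = Pow(30323004, -1) = Rational(1, 30323004)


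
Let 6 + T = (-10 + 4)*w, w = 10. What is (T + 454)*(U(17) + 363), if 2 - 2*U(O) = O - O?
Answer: 141232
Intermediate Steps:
U(O) = 1 (U(O) = 1 - (O - O)/2 = 1 - 1/2*0 = 1 + 0 = 1)
T = -66 (T = -6 + (-10 + 4)*10 = -6 - 6*10 = -6 - 60 = -66)
(T + 454)*(U(17) + 363) = (-66 + 454)*(1 + 363) = 388*364 = 141232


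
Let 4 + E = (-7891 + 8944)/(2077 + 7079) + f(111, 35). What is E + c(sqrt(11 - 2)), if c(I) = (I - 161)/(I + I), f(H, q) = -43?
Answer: -670387/9156 ≈ -73.218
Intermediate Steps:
c(I) = (-161 + I)/(2*I) (c(I) = (-161 + I)/((2*I)) = (-161 + I)*(1/(2*I)) = (-161 + I)/(2*I))
E = -143093/3052 (E = -4 + ((-7891 + 8944)/(2077 + 7079) - 43) = -4 + (1053/9156 - 43) = -4 + (1053*(1/9156) - 43) = -4 + (351/3052 - 43) = -4 - 130885/3052 = -143093/3052 ≈ -46.885)
E + c(sqrt(11 - 2)) = -143093/3052 + (-161 + sqrt(11 - 2))/(2*(sqrt(11 - 2))) = -143093/3052 + (-161 + sqrt(9))/(2*(sqrt(9))) = -143093/3052 + (1/2)*(-161 + 3)/3 = -143093/3052 + (1/2)*(1/3)*(-158) = -143093/3052 - 79/3 = -670387/9156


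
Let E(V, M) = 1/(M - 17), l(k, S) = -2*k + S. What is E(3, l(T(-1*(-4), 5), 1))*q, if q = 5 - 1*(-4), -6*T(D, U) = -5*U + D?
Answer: -9/23 ≈ -0.39130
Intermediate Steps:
T(D, U) = -D/6 + 5*U/6 (T(D, U) = -(-5*U + D)/6 = -(D - 5*U)/6 = -D/6 + 5*U/6)
l(k, S) = S - 2*k
E(V, M) = 1/(-17 + M)
q = 9 (q = 5 + 4 = 9)
E(3, l(T(-1*(-4), 5), 1))*q = 9/(-17 + (1 - 2*(-(-1)*(-4)/6 + (⅚)*5))) = 9/(-17 + (1 - 2*(-⅙*4 + 25/6))) = 9/(-17 + (1 - 2*(-⅔ + 25/6))) = 9/(-17 + (1 - 2*7/2)) = 9/(-17 + (1 - 7)) = 9/(-17 - 6) = 9/(-23) = -1/23*9 = -9/23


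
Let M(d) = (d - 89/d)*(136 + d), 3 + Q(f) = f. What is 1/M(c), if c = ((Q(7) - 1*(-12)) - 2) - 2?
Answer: 3/2035 ≈ 0.0014742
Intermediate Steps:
Q(f) = -3 + f
c = 12 (c = (((-3 + 7) - 1*(-12)) - 2) - 2 = ((4 + 12) - 2) - 2 = (16 - 2) - 2 = 14 - 2 = 12)
M(d) = (136 + d)*(d - 89/d)
1/M(c) = 1/(-89 + 12² - 12104/12 + 136*12) = 1/(-89 + 144 - 12104*1/12 + 1632) = 1/(-89 + 144 - 3026/3 + 1632) = 1/(2035/3) = 3/2035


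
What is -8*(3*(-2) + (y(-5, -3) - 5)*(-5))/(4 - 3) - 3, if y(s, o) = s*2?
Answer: -555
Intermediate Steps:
y(s, o) = 2*s
-8*(3*(-2) + (y(-5, -3) - 5)*(-5))/(4 - 3) - 3 = -8*(3*(-2) + (2*(-5) - 5)*(-5))/(4 - 3) - 3 = -8*(-6 + (-10 - 5)*(-5))/1 - 3 = -8*(-6 - 15*(-5)) - 3 = -8*(-6 + 75) - 3 = -552 - 3 = -555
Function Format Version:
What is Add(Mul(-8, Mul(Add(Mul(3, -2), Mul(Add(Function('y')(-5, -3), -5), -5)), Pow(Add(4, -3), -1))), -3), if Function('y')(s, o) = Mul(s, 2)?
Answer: -555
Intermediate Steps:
Function('y')(s, o) = Mul(2, s)
Add(Mul(-8, Mul(Add(Mul(3, -2), Mul(Add(Function('y')(-5, -3), -5), -5)), Pow(Add(4, -3), -1))), -3) = Add(Mul(-8, Mul(Add(Mul(3, -2), Mul(Add(Mul(2, -5), -5), -5)), Pow(Add(4, -3), -1))), -3) = Add(Mul(-8, Mul(Add(-6, Mul(Add(-10, -5), -5)), Pow(1, -1))), -3) = Add(Mul(-8, Mul(Add(-6, Mul(-15, -5)), 1)), -3) = Add(Mul(-8, Mul(Add(-6, 75), 1)), -3) = Add(Mul(-8, Mul(69, 1)), -3) = Add(Mul(-8, 69), -3) = Add(-552, -3) = -555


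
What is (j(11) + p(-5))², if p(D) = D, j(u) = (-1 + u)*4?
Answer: 1225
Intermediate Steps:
j(u) = -4 + 4*u
(j(11) + p(-5))² = ((-4 + 4*11) - 5)² = ((-4 + 44) - 5)² = (40 - 5)² = 35² = 1225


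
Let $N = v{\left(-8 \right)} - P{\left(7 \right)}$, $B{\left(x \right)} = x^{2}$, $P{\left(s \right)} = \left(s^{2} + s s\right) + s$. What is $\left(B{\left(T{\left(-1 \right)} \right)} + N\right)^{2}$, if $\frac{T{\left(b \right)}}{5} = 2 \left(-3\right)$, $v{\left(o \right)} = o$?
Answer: $619369$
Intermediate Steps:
$T{\left(b \right)} = -30$ ($T{\left(b \right)} = 5 \cdot 2 \left(-3\right) = 5 \left(-6\right) = -30$)
$P{\left(s \right)} = s + 2 s^{2}$ ($P{\left(s \right)} = \left(s^{2} + s^{2}\right) + s = 2 s^{2} + s = s + 2 s^{2}$)
$N = -113$ ($N = -8 - 7 \left(1 + 2 \cdot 7\right) = -8 - 7 \left(1 + 14\right) = -8 - 7 \cdot 15 = -8 - 105 = -113$)
$\left(B{\left(T{\left(-1 \right)} \right)} + N\right)^{2} = \left(\left(-30\right)^{2} - 113\right)^{2} = \left(900 - 113\right)^{2} = 787^{2} = 619369$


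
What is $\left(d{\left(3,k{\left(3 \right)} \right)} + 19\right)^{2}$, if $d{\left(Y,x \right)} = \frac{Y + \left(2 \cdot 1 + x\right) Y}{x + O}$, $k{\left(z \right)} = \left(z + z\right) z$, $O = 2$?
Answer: $\frac{196249}{400} \approx 490.62$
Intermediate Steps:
$k{\left(z \right)} = 2 z^{2}$ ($k{\left(z \right)} = 2 z z = 2 z^{2}$)
$d{\left(Y,x \right)} = \frac{Y + Y \left(2 + x\right)}{2 + x}$ ($d{\left(Y,x \right)} = \frac{Y + \left(2 \cdot 1 + x\right) Y}{x + 2} = \frac{Y + \left(2 + x\right) Y}{2 + x} = \frac{Y + Y \left(2 + x\right)}{2 + x}$)
$\left(d{\left(3,k{\left(3 \right)} \right)} + 19\right)^{2} = \left(\frac{3 \left(3 + 2 \cdot 3^{2}\right)}{2 + 2 \cdot 3^{2}} + 19\right)^{2} = \left(\frac{3 \left(3 + 2 \cdot 9\right)}{2 + 2 \cdot 9} + 19\right)^{2} = \left(\frac{3 \left(3 + 18\right)}{2 + 18} + 19\right)^{2} = \left(3 \cdot \frac{1}{20} \cdot 21 + 19\right)^{2} = \left(\frac{63}{20} + 19\right)^{2} = \left(\frac{443}{20}\right)^{2} = \frac{196249}{400}$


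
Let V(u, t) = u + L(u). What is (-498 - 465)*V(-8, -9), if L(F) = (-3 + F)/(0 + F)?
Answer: 51039/8 ≈ 6379.9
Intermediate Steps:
L(F) = (-3 + F)/F
V(u, t) = u + (-3 + u)/u
(-498 - 465)*V(-8, -9) = (-498 - 465)*(1 - 8 - 3/(-8)) = -963*(1 - 8 - 3*(-1/8)) = -963*(1 - 8 + 3/8) = -963*(-53/8) = 51039/8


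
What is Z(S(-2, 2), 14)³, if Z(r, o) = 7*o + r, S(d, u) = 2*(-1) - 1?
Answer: 857375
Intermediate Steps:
S(d, u) = -3 (S(d, u) = -2 - 1 = -3)
Z(r, o) = r + 7*o
Z(S(-2, 2), 14)³ = (-3 + 7*14)³ = (-3 + 98)³ = 95³ = 857375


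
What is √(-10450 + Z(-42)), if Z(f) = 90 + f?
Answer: I*√10402 ≈ 101.99*I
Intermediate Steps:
√(-10450 + Z(-42)) = √(-10450 + (90 - 42)) = √(-10450 + 48) = √(-10402) = I*√10402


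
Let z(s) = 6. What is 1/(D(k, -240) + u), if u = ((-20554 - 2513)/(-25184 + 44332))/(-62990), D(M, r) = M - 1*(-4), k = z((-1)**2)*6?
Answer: 1206132520/48245323867 ≈ 0.025000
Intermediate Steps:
k = 36 (k = 6*6 = 36)
D(M, r) = 4 + M (D(M, r) = M + 4 = 4 + M)
u = 23067/1206132520 (u = -23067/19148*(-1/62990) = 23067/1206132520 ≈ 1.9125e-5)
1/(D(k, -240) + u) = 1/((4 + 36) + 23067/1206132520) = 1/(40 + 23067/1206132520) = 1/(48245323867/1206132520) = 1206132520/48245323867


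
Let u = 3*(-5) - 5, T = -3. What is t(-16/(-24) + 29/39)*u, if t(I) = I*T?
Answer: 1100/13 ≈ 84.615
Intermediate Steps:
u = -20 (u = -15 - 5 = -20)
t(I) = -3*I (t(I) = I*(-3) = -3*I)
t(-16/(-24) + 29/39)*u = -3*(-16/(-24) + 29/39)*(-20) = -3*(-16*(-1/24) + 29*(1/39))*(-20) = -3*(⅔ + 29/39)*(-20) = -3*55/39*(-20) = -55/13*(-20) = 1100/13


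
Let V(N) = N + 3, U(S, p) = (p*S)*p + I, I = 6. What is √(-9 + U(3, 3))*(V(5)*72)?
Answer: 1152*√6 ≈ 2821.8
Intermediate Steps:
U(S, p) = 6 + S*p² (U(S, p) = (p*S)*p + 6 = (S*p)*p + 6 = S*p² + 6 = 6 + S*p²)
V(N) = 3 + N
√(-9 + U(3, 3))*(V(5)*72) = √(-9 + (6 + 3*3²))*((3 + 5)*72) = √(-9 + (6 + 3*9))*(8*72) = √(-9 + (6 + 27))*576 = √(-9 + 33)*576 = √24*576 = (2*√6)*576 = 1152*√6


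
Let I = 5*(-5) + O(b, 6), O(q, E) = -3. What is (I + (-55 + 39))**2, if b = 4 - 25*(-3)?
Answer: 1936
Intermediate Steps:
b = 79 (b = 4 - 5*(-15) = 4 + 75 = 79)
I = -28 (I = 5*(-5) - 3 = -25 - 3 = -28)
(I + (-55 + 39))**2 = (-28 + (-55 + 39))**2 = (-28 - 16)**2 = (-44)**2 = 1936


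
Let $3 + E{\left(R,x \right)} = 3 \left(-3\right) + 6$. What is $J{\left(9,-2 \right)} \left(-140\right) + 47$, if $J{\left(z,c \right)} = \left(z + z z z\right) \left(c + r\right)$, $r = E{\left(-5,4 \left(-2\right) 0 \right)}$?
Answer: $826607$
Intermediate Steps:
$E{\left(R,x \right)} = -6$ ($E{\left(R,x \right)} = -3 + \left(3 \left(-3\right) + 6\right) = -3 + \left(-9 + 6\right) = -3 - 3 = -6$)
$r = -6$
$J{\left(z,c \right)} = \left(-6 + c\right) \left(z + z^{3}\right)$ ($J{\left(z,c \right)} = \left(z + z z z\right) \left(c - 6\right) = \left(z + z^{2} z\right) \left(-6 + c\right) = \left(z + z^{3}\right) \left(-6 + c\right) = \left(-6 + c\right) \left(z + z^{3}\right)$)
$J{\left(9,-2 \right)} \left(-140\right) + 47 = 9 \left(-6 - 2 - 6 \cdot 9^{2} - 2 \cdot 9^{2}\right) \left(-140\right) + 47 = 9 \left(-6 - 2 - 486 - 162\right) \left(-140\right) + 47 = 9 \left(-656\right) \left(-140\right) + 47 = \left(-5904\right) \left(-140\right) + 47 = 826560 + 47 = 826607$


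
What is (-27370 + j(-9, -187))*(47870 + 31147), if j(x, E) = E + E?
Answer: -2192247648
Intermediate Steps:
j(x, E) = 2*E
(-27370 + j(-9, -187))*(47870 + 31147) = (-27370 + 2*(-187))*(47870 + 31147) = (-27370 - 374)*79017 = -27744*79017 = -2192247648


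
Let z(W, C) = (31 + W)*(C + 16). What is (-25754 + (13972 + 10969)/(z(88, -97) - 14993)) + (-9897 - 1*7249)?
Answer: -1056737741/24632 ≈ -42901.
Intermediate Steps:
z(W, C) = (16 + C)*(31 + W) (z(W, C) = (31 + W)*(16 + C) = (16 + C)*(31 + W))
(-25754 + (13972 + 10969)/(z(88, -97) - 14993)) + (-9897 - 1*7249) = (-25754 + (13972 + 10969)/((496 + 16*88 + 31*(-97) - 97*88) - 14993)) + (-9897 - 1*7249) = (-25754 + 24941/((496 + 1408 - 3007 - 8536) - 14993)) + (-9897 - 7249) = (-25754 + 24941/(-9639 - 14993)) - 17146 = (-25754 + 24941/(-24632)) - 17146 = (-25754 + 24941*(-1/24632)) - 17146 = (-25754 - 24941/24632) - 17146 = -634397469/24632 - 17146 = -1056737741/24632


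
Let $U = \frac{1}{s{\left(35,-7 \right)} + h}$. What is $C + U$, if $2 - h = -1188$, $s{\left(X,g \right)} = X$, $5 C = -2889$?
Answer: $- \frac{707804}{1225} \approx -577.8$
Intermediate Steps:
$C = - \frac{2889}{5}$ ($C = \frac{1}{5} \left(-2889\right) = - \frac{2889}{5} \approx -577.8$)
$h = 1190$ ($h = 2 - -1188 = 2 + 1188 = 1190$)
$U = \frac{1}{1225}$ ($U = \frac{1}{35 + 1190} = \frac{1}{1225} \approx 0.00081633$)
$C + U = - \frac{2889}{5} + \frac{1}{1225} = - \frac{707804}{1225}$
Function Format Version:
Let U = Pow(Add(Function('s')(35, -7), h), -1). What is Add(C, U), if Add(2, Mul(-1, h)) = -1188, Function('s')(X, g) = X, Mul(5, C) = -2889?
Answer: Rational(-707804, 1225) ≈ -577.80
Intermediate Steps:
C = Rational(-2889, 5) (C = Mul(Rational(1, 5), -2889) = Rational(-2889, 5) ≈ -577.80)
h = 1190 (h = Add(2, Mul(-1, -1188)) = Add(2, 1188) = 1190)
U = Rational(1, 1225) (U = Pow(Add(35, 1190), -1) = Pow(1225, -1) = Rational(1, 1225) ≈ 0.00081633)
Add(C, U) = Add(Rational(-2889, 5), Rational(1, 1225)) = Rational(-707804, 1225)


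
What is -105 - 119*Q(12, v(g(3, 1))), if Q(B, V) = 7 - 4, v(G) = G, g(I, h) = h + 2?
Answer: -462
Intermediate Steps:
g(I, h) = 2 + h
Q(B, V) = 3
-105 - 119*Q(12, v(g(3, 1))) = -105 - 119*3 = -105 - 357 = -462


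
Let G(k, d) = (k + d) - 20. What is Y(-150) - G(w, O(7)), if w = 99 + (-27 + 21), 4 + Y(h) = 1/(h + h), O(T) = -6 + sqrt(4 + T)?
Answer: -21301/300 - sqrt(11) ≈ -74.320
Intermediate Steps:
Y(h) = -4 + 1/(2*h) (Y(h) = -4 + 1/(h + h) = -4 + 1/(2*h))
w = 93 (w = 99 - 6 = 93)
G(k, d) = -20 + d + k (G(k, d) = (d + k) - 20 = -20 + d + k)
Y(-150) - G(w, O(7)) = (-4 + (1/2)/(-150)) - (-20 + (-6 + sqrt(4 + 7)) + 93) = (-4 + (1/2)*(-1/150)) - (-20 + (-6 + sqrt(11)) + 93) = (-4 - 1/300) - (67 + sqrt(11)) = -1201/300 + (-67 - sqrt(11)) = -21301/300 - sqrt(11)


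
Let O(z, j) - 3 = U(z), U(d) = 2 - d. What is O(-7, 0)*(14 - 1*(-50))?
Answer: 768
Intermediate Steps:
O(z, j) = 5 - z (O(z, j) = 3 + (2 - z) = 5 - z)
O(-7, 0)*(14 - 1*(-50)) = (5 - 1*(-7))*(14 - 1*(-50)) = (5 + 7)*(14 + 50) = 12*64 = 768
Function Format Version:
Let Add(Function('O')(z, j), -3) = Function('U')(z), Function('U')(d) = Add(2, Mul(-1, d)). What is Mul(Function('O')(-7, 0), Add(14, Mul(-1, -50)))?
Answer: 768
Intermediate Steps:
Function('O')(z, j) = Add(5, Mul(-1, z)) (Function('O')(z, j) = Add(3, Add(2, Mul(-1, z))) = Add(5, Mul(-1, z)))
Mul(Function('O')(-7, 0), Add(14, Mul(-1, -50))) = Mul(Add(5, Mul(-1, -7)), Add(14, Mul(-1, -50))) = Mul(Add(5, 7), Add(14, 50)) = Mul(12, 64) = 768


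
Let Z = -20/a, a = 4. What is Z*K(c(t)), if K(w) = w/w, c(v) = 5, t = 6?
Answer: -5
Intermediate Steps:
K(w) = 1
Z = -5 (Z = -20/4 = -20*¼ = -5)
Z*K(c(t)) = -5*1 = -5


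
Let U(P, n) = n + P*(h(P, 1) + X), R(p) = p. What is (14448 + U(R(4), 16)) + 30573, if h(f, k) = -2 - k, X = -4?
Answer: 45009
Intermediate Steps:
U(P, n) = n - 7*P (U(P, n) = n + P*((-2 - 1*1) - 4) = n + P*((-2 - 1) - 4) = n + P*(-3 - 4) = n + P*(-7) = n - 7*P)
(14448 + U(R(4), 16)) + 30573 = (14448 + (16 - 7*4)) + 30573 = (14448 + (16 - 28)) + 30573 = (14448 - 12) + 30573 = 14436 + 30573 = 45009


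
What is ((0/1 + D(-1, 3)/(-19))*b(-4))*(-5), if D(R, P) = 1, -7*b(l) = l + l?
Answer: 40/133 ≈ 0.30075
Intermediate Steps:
b(l) = -2*l/7 (b(l) = -(l + l)/7 = -2*l/7)
((0/1 + D(-1, 3)/(-19))*b(-4))*(-5) = ((0/1 + 1/(-19))*(-2/7*(-4)))*(-5) = ((0*1 + 1*(-1/19))*(8/7))*(-5) = ((0 - 1/19)*(8/7))*(-5) = -1/19*8/7*(-5) = -8/133*(-5) = 40/133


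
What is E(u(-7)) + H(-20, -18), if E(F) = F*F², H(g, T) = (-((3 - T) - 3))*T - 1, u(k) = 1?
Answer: 324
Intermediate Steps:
H(g, T) = -1 + T² (H(g, T) = (-(-1)*T)*T - 1 = T*T - 1 = T² - 1 = -1 + T²)
E(F) = F³
E(u(-7)) + H(-20, -18) = 1³ + (-1 + (-18)²) = 1 + (-1 + 324) = 1 + 323 = 324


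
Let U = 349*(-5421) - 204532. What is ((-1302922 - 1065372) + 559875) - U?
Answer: 288042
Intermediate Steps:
U = -2096461 (U = -1891929 - 204532 = -2096461)
((-1302922 - 1065372) + 559875) - U = ((-1302922 - 1065372) + 559875) - 1*(-2096461) = (-2368294 + 559875) + 2096461 = -1808419 + 2096461 = 288042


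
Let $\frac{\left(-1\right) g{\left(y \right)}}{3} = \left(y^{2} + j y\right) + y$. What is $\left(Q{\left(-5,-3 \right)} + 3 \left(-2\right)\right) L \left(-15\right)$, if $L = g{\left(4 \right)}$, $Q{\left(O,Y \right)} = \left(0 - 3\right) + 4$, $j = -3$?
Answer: $-1800$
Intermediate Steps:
$Q{\left(O,Y \right)} = 1$ ($Q{\left(O,Y \right)} = -3 + 4 = 1$)
$g{\left(y \right)} = - 3 y^{2} + 6 y$ ($g{\left(y \right)} = - 3 \left(\left(y^{2} - 3 y\right) + y\right) = - 3 \left(y^{2} - 2 y\right) = - 3 y^{2} + 6 y$)
$L = -24$ ($L = 3 \cdot 4 \left(2 - 4\right) = 3 \cdot 4 \left(-2\right) = -24$)
$\left(Q{\left(-5,-3 \right)} + 3 \left(-2\right)\right) L \left(-15\right) = \left(1 + 3 \left(-2\right)\right) \left(-24\right) \left(-15\right) = \left(1 - 6\right) \left(-24\right) \left(-15\right) = \left(-5\right) \left(-24\right) \left(-15\right) = 120 \left(-15\right) = -1800$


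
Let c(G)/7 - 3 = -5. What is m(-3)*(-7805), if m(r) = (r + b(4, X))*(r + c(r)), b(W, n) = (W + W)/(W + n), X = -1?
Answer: -132685/3 ≈ -44228.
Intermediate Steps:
c(G) = -14 (c(G) = 21 + 7*(-5) = 21 - 35 = -14)
b(W, n) = 2*W/(W + n) (b(W, n) = (2*W)/(W + n) = 2*W/(W + n))
m(r) = (-14 + r)*(8/3 + r) (m(r) = (r + 2*4/(4 - 1))*(r - 14) = (r + 2*4/3)*(-14 + r) = (r + 2*4*(1/3))*(-14 + r) = (r + 8/3)*(-14 + r) = (8/3 + r)*(-14 + r) = (-14 + r)*(8/3 + r))
m(-3)*(-7805) = (-112/3 + (-3)**2 - 34/3*(-3))*(-7805) = (-112/3 + 9 + 34)*(-7805) = (17/3)*(-7805) = -132685/3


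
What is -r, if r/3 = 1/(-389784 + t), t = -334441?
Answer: 3/724225 ≈ 4.1424e-6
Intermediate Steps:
r = -3/724225 (r = 3/(-389784 - 334441) = 3/(-724225) = 3*(-1/724225) = -3/724225 ≈ -4.1424e-6)
-r = -1*(-3/724225) = 3/724225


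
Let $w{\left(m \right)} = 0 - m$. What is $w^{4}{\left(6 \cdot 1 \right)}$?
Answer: $1296$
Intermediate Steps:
$w{\left(m \right)} = - m$
$w^{4}{\left(6 \cdot 1 \right)} = \left(- 6 \cdot 1\right)^{4} = \left(\left(-1\right) 6\right)^{4} = \left(-6\right)^{4} = 1296$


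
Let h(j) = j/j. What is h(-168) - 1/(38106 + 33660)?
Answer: 71765/71766 ≈ 0.99999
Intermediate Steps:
h(j) = 1
h(-168) - 1/(38106 + 33660) = 1 - 1/(38106 + 33660) = 1 - 1/71766 = 71765/71766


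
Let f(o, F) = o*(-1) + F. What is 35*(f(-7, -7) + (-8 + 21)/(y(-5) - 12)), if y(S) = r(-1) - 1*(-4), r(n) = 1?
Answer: -65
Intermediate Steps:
f(o, F) = F - o (f(o, F) = -o + F = F - o)
y(S) = 5 (y(S) = 1 - 1*(-4) = 1 + 4 = 5)
35*(f(-7, -7) + (-8 + 21)/(y(-5) - 12)) = 35*((-7 - 1*(-7)) + (-8 + 21)/(5 - 12)) = 35*((-7 + 7) + 13/(-7)) = 35*(0 + 13*(-⅐)) = 35*(0 - 13/7) = 35*(-13/7) = -65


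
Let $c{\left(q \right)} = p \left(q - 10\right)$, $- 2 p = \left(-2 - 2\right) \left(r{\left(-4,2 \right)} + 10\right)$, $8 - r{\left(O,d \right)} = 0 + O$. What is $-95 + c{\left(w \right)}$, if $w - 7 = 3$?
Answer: $-95$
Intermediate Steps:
$w = 10$ ($w = 7 + 3 = 10$)
$r{\left(O,d \right)} = 8 - O$ ($r{\left(O,d \right)} = 8 - \left(0 + O\right) = 8 - O$)
$p = 44$ ($p = - \frac{\left(-2 - 2\right) \left(\left(8 - -4\right) + 10\right)}{2} = - \frac{\left(-4\right) \left(\left(8 + 4\right) + 10\right)}{2} = - \frac{\left(-4\right) \left(12 + 10\right)}{2} = - \frac{\left(-4\right) 22}{2} = \left(- \frac{1}{2}\right) \left(-88\right) = 44$)
$c{\left(q \right)} = -440 + 44 q$ ($c{\left(q \right)} = 44 \left(q - 10\right) = 44 \left(-10 + q\right) = -440 + 44 q$)
$-95 + c{\left(w \right)} = -95 + \left(-440 + 44 \cdot 10\right) = -95 + \left(-440 + 440\right) = -95 + 0 = -95$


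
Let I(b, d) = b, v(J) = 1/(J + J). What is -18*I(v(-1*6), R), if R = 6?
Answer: 3/2 ≈ 1.5000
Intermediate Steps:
v(J) = 1/(2*J)
-18*I(v(-1*6), R) = -9/((-1*6)) = -9/(-6) = -9*(-1)/6 = -18*(-1/12) = 3/2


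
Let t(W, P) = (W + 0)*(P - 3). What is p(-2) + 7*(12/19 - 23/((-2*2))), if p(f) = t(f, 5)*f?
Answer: 4003/76 ≈ 52.671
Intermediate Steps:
t(W, P) = W*(-3 + P)
p(f) = 2*f² (p(f) = (f*(-3 + 5))*f = (f*2)*f = (2*f)*f = 2*f²)
p(-2) + 7*(12/19 - 23/((-2*2))) = 2*(-2)² + 7*(12/19 - 23/((-2*2))) = 2*4 + 7*(12*(1/19) - 23/(-4)) = 8 + 7*(12/19 - 23*(-¼)) = 8 + 7*(12/19 + 23/4) = 8 + 7*(485/76) = 8 + 3395/76 = 4003/76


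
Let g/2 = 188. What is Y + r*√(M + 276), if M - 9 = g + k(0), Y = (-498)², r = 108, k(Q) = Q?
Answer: 248004 + 108*√661 ≈ 2.5078e+5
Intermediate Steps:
g = 376 (g = 2*188 = 376)
Y = 248004
M = 385 (M = 9 + (376 + 0) = 9 + 376 = 385)
Y + r*√(M + 276) = 248004 + 108*√(385 + 276) = 248004 + 108*√661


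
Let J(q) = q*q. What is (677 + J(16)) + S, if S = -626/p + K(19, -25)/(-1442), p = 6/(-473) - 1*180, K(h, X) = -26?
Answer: 28745855867/30695133 ≈ 936.50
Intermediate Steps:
p = -85146/473 (p = 6*(-1/473) - 180 = -6/473 - 180 = -85146/473 ≈ -180.01)
J(q) = q²
S = 107296778/30695133 (S = -626/(-85146/473) - 26/(-1442) = -626*(-473/85146) - 26*(-1/1442) = 148049/42573 + 13/721 = 107296778/30695133 ≈ 3.4956)
(677 + J(16)) + S = (677 + 16²) + 107296778/30695133 = (677 + 256) + 107296778/30695133 = 933 + 107296778/30695133 = 28745855867/30695133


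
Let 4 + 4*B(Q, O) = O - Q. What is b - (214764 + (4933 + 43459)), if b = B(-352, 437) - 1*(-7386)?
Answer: -1022295/4 ≈ -2.5557e+5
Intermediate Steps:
B(Q, O) = -1 - Q/4 + O/4 (B(Q, O) = -1 + (O - Q)/4 = -1 + (-Q/4 + O/4) = -1 - Q/4 + O/4)
b = 30329/4 (b = (-1 - ¼*(-352) + (¼)*437) - 1*(-7386) = (-1 + 88 + 437/4) + 7386 = 785/4 + 7386 = 30329/4 ≈ 7582.3)
b - (214764 + (4933 + 43459)) = 30329/4 - (214764 + (4933 + 43459)) = 30329/4 - (214764 + 48392) = 30329/4 - 1*263156 = 30329/4 - 263156 = -1022295/4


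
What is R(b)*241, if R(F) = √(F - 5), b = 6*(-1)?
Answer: 241*I*√11 ≈ 799.31*I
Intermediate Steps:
b = -6
R(F) = √(-5 + F)
R(b)*241 = √(-5 - 6)*241 = √(-11)*241 = (I*√11)*241 = 241*I*√11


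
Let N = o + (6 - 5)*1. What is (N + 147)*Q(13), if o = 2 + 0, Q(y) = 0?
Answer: 0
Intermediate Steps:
o = 2
N = 3 (N = 2 + (6 - 5)*1 = 2 + 1*1 = 2 + 1 = 3)
(N + 147)*Q(13) = (3 + 147)*0 = 150*0 = 0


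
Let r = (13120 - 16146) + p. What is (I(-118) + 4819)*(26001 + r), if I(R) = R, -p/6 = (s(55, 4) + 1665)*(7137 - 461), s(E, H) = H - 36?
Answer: -307391211573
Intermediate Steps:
s(E, H) = -36 + H
p = -65411448 (p = -6*((-36 + 4) + 1665)*(7137 - 461) = -6*(-32 + 1665)*6676 = -9798*6676 = -6*10901908 = -65411448)
r = -65414474 (r = (13120 - 16146) - 65411448 = -3026 - 65411448 = -65414474)
(I(-118) + 4819)*(26001 + r) = (-118 + 4819)*(26001 - 65414474) = 4701*(-65388473) = -307391211573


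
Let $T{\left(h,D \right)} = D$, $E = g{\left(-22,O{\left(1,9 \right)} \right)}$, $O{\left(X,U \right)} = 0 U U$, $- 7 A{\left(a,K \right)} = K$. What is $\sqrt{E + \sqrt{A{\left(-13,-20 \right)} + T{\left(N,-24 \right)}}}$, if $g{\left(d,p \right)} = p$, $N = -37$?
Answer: $\frac{\sqrt[4]{12691} \left(1 + i\right)}{7} \approx 1.5163 + 1.5163 i$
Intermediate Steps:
$A{\left(a,K \right)} = - \frac{K}{7}$
$O{\left(X,U \right)} = 0$ ($O{\left(X,U \right)} = 0 U = 0$)
$E = 0$
$\sqrt{E + \sqrt{A{\left(-13,-20 \right)} + T{\left(N,-24 \right)}}} = \sqrt{0 + \sqrt{\left(- \frac{1}{7}\right) \left(-20\right) - 24}} = \sqrt{0 + \sqrt{\frac{20}{7} - 24}} = \sqrt{0 + \sqrt{- \frac{148}{7}}} = \sqrt{0 + \frac{2 i \sqrt{259}}{7}} = \sqrt{\frac{2 i \sqrt{259}}{7}} = \frac{\sqrt{2} \cdot 7^{\frac{3}{4}} \sqrt[4]{37} \sqrt{i}}{7}$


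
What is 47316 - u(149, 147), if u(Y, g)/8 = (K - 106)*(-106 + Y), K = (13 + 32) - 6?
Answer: 70364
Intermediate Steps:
K = 39 (K = 45 - 6 = 39)
u(Y, g) = 56816 - 536*Y (u(Y, g) = 8*((39 - 106)*(-106 + Y)) = 8*(-67*(-106 + Y)) = 8*(7102 - 67*Y) = 56816 - 536*Y)
47316 - u(149, 147) = 47316 - (56816 - 536*149) = 47316 - (56816 - 79864) = 47316 - 1*(-23048) = 47316 + 23048 = 70364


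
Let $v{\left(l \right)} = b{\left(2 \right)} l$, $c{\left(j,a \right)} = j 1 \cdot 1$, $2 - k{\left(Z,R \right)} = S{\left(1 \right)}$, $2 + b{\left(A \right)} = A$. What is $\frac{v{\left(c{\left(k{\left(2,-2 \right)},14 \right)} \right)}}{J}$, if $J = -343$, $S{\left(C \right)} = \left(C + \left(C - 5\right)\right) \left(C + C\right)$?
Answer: $0$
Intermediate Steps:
$b{\left(A \right)} = -2 + A$
$S{\left(C \right)} = 2 C \left(-5 + 2 C\right)$ ($S{\left(C \right)} = \left(C + \left(C - 5\right)\right) 2 C = \left(C + \left(-5 + C\right)\right) 2 C = \left(-5 + 2 C\right) 2 C = 2 C \left(-5 + 2 C\right)$)
$k{\left(Z,R \right)} = 8$ ($k{\left(Z,R \right)} = 2 - 2 \cdot 1 \left(-5 + 2 \cdot 1\right) = 2 - 2 \cdot 1 \left(-5 + 2\right) = 2 - 2 \cdot 1 \left(-3\right) = 2 - -6 = 2 + 6 = 8$)
$c{\left(j,a \right)} = j$ ($c{\left(j,a \right)} = j 1 = j$)
$v{\left(l \right)} = 0$ ($v{\left(l \right)} = \left(-2 + 2\right) l = 0 l = 0$)
$\frac{v{\left(c{\left(k{\left(2,-2 \right)},14 \right)} \right)}}{J} = \frac{0}{-343} = 0 \left(- \frac{1}{343}\right) = 0$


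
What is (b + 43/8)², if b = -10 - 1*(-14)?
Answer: 5625/64 ≈ 87.891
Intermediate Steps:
b = 4 (b = -10 + 14 = 4)
(b + 43/8)² = (4 + 43/8)² = (75/8)² = 5625/64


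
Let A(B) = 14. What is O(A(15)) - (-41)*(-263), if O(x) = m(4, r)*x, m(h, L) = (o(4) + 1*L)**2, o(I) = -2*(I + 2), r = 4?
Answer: -9887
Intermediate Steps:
o(I) = -4 - 2*I (o(I) = -2*(2 + I) = -4 - 2*I)
m(h, L) = (-12 + L)**2 (m(h, L) = ((-4 - 2*4) + 1*L)**2 = ((-4 - 8) + L)**2 = (-12 + L)**2)
O(x) = 64*x (O(x) = (-12 + 4)**2*x = (-8)**2*x = 64*x)
O(A(15)) - (-41)*(-263) = 64*14 - (-41)*(-263) = 896 - 1*10783 = 896 - 10783 = -9887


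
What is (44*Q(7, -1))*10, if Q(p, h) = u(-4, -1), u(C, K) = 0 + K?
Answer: -440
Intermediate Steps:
u(C, K) = K
Q(p, h) = -1
(44*Q(7, -1))*10 = (44*(-1))*10 = -44*10 = -440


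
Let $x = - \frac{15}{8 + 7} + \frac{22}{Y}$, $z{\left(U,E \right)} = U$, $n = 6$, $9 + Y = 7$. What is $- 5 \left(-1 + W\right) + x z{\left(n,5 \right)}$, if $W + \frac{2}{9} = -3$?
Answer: $- \frac{458}{9} \approx -50.889$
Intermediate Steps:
$Y = -2$ ($Y = -9 + 7 = -2$)
$W = - \frac{29}{9}$ ($W = - \frac{2}{9} - 3 = - \frac{29}{9} \approx -3.2222$)
$x = -12$ ($x = - \frac{15}{8 + 7} + \frac{22}{-2} = - \frac{15}{15} + 22 \left(- \frac{1}{2}\right) = \left(-15\right) \frac{1}{15} - 11 = -1 - 11 = -12$)
$- 5 \left(-1 + W\right) + x z{\left(n,5 \right)} = - 5 \left(-1 - \frac{29}{9}\right) - 72 = \left(-5\right) \left(- \frac{38}{9}\right) - 72 = \frac{190}{9} - 72 = - \frac{458}{9}$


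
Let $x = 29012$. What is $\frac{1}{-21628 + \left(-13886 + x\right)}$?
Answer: $- \frac{1}{6502} \approx -0.0001538$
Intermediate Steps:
$\frac{1}{-21628 + \left(-13886 + x\right)} = \frac{1}{-21628 + \left(-13886 + 29012\right)} = \frac{1}{-21628 + 15126} = \frac{1}{-6502} = - \frac{1}{6502}$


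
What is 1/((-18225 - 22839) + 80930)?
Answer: 1/39866 ≈ 2.5084e-5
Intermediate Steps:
1/((-18225 - 22839) + 80930) = 1/(-41064 + 80930) = 1/39866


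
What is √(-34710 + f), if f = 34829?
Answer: √119 ≈ 10.909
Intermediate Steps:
√(-34710 + f) = √(-34710 + 34829) = √119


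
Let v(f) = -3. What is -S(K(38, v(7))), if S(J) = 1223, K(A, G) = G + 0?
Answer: -1223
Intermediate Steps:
K(A, G) = G
-S(K(38, v(7))) = -1*1223 = -1223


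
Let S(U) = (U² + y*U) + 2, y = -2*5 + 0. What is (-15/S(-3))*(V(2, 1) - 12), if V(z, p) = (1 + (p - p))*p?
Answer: 165/41 ≈ 4.0244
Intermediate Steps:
y = -10 (y = -10 + 0 = -10)
S(U) = 2 + U² - 10*U (S(U) = (U² - 10*U) + 2 = 2 + U² - 10*U)
V(z, p) = p (V(z, p) = (1 + 0)*p = 1*p = p)
(-15/S(-3))*(V(2, 1) - 12) = (-15/(2 + (-3)² - 10*(-3)))*(1 - 12) = -15/(2 + 9 + 30)*(-11) = -15/41*(-11) = 165/41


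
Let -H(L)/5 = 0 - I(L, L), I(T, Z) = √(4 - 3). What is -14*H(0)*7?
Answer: -490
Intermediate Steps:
I(T, Z) = 1 (I(T, Z) = √1 = 1)
H(L) = 5 (H(L) = -5*(0 - 1*1) = -5*(0 - 1) = -5*(-1) = 5)
-14*H(0)*7 = -14*5*7 = -70*7 = -490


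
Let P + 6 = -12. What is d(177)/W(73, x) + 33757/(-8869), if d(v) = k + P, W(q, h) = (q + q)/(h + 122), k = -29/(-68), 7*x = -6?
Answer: -202383327/11006429 ≈ -18.388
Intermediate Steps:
x = -6/7 (x = (⅐)*(-6) = -6/7 ≈ -0.85714)
k = 29/68 (k = -29*(-1/68) = 29/68 ≈ 0.42647)
P = -18 (P = -6 - 12 = -18)
W(q, h) = 2*q/(122 + h) (W(q, h) = (2*q)/(122 + h) = 2*q/(122 + h))
d(v) = -1195/68 (d(v) = 29/68 - 18 = -1195/68)
d(177)/W(73, x) + 33757/(-8869) = -1195/(68*(2*73/(122 - 6/7))) + 33757/(-8869) = -1195/(68*(2*73/(848/7))) + 33757*(-1/8869) = -1195/(68*(2*73*(7/848))) - 33757/8869 = -1195/(68*511/424) - 33757/8869 = -1195/68*424/511 - 33757/8869 = -126670/8687 - 33757/8869 = -202383327/11006429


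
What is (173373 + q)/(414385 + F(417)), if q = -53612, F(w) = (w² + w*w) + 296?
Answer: 119761/762459 ≈ 0.15707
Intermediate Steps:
F(w) = 296 + 2*w² (F(w) = (w² + w²) + 296 = 2*w² + 296 = 296 + 2*w²)
(173373 + q)/(414385 + F(417)) = (173373 - 53612)/(414385 + (296 + 2*417²)) = 119761/(414385 + (296 + 2*173889)) = 119761/(414385 + (296 + 347778)) = 119761/(414385 + 348074) = 119761/762459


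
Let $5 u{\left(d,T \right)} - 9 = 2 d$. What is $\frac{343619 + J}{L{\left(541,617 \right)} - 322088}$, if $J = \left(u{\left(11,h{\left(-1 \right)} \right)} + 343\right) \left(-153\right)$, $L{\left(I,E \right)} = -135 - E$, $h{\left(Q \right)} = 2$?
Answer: $- \frac{1450957}{1614200} \approx -0.89887$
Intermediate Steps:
$u{\left(d,T \right)} = \frac{9}{5} + \frac{2 d}{5}$
$J = - \frac{267138}{5}$ ($J = \left(\left(\frac{9}{5} + \frac{2}{5} \cdot 11\right) + 343\right) \left(-153\right) = \left(\left(\frac{9}{5} + \frac{22}{5}\right) + 343\right) \left(-153\right) = \left(\frac{31}{5} + 343\right) \left(-153\right) = \frac{1746}{5} \left(-153\right) = - \frac{267138}{5} \approx -53428.0$)
$\frac{343619 + J}{L{\left(541,617 \right)} - 322088} = \frac{343619 - \frac{267138}{5}}{\left(-135 - 617\right) - 322088} = \frac{1450957}{5 \left(\left(-135 - 617\right) - 322088\right)} = \frac{1450957}{5 \left(-752 - 322088\right)} = \frac{1450957}{5 \left(-322840\right)} = \frac{1450957}{5} \left(- \frac{1}{322840}\right) = - \frac{1450957}{1614200}$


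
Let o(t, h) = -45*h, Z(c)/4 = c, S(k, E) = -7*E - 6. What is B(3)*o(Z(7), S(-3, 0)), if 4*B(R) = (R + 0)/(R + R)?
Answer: 135/4 ≈ 33.750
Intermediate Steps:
S(k, E) = -6 - 7*E
Z(c) = 4*c
B(R) = 1/8 (B(R) = ((R + 0)/(R + R))/4 = (R/((2*R)))/4 = (R*(1/(2*R)))/4 = (1/4)*(1/2) = 1/8)
B(3)*o(Z(7), S(-3, 0)) = (-45*(-6 - 7*0))/8 = (-45*(-6 + 0))/8 = (-45*(-6))/8 = (1/8)*270 = 135/4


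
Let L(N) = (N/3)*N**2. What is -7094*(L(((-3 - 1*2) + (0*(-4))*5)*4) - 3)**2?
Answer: -455038110614/9 ≈ -5.0560e+10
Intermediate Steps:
L(N) = N**3/3 (L(N) = (N*(1/3))*N**2 = (N/3)*N**2 = N**3/3)
-7094*(L(((-3 - 1*2) + (0*(-4))*5)*4) - 3)**2 = -7094*((((-3 - 1*2) + (0*(-4))*5)*4)**3/3 - 3)**2 = -7094*((((-3 - 2) + 0*5)*4)**3/3 - 3)**2 = -7094*(((-5 + 0)*4)**3/3 - 3)**2 = -7094*((-5*4)**3/3 - 3)**2 = -7094*((1/3)*(-20)**3 - 3)**2 = -7094*((1/3)*(-8000) - 3)**2 = -7094*(-8000/3 - 3)**2 = -7094*(-8009/3)**2 = -7094*64144081/9 = -455038110614/9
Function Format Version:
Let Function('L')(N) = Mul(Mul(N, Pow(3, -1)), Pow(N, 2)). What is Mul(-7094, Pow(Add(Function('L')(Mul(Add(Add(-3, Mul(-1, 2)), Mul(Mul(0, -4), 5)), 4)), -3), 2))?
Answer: Rational(-455038110614, 9) ≈ -5.0560e+10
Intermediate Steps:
Function('L')(N) = Mul(Rational(1, 3), Pow(N, 3)) (Function('L')(N) = Mul(Mul(N, Rational(1, 3)), Pow(N, 2)) = Mul(Mul(Rational(1, 3), N), Pow(N, 2)) = Mul(Rational(1, 3), Pow(N, 3)))
Mul(-7094, Pow(Add(Function('L')(Mul(Add(Add(-3, Mul(-1, 2)), Mul(Mul(0, -4), 5)), 4)), -3), 2)) = Mul(-7094, Pow(Add(Mul(Rational(1, 3), Pow(Mul(Add(Add(-3, Mul(-1, 2)), Mul(Mul(0, -4), 5)), 4), 3)), -3), 2)) = Mul(-7094, Pow(Add(Mul(Rational(1, 3), Pow(Mul(Add(Add(-3, -2), Mul(0, 5)), 4), 3)), -3), 2)) = Mul(-7094, Pow(Add(Mul(Rational(1, 3), Pow(Mul(Add(-5, 0), 4), 3)), -3), 2)) = Mul(-7094, Pow(Add(Mul(Rational(1, 3), Pow(Mul(-5, 4), 3)), -3), 2)) = Mul(-7094, Pow(Add(Mul(Rational(1, 3), Pow(-20, 3)), -3), 2)) = Mul(-7094, Pow(Add(Mul(Rational(1, 3), -8000), -3), 2)) = Mul(-7094, Pow(Add(Rational(-8000, 3), -3), 2)) = Mul(-7094, Pow(Rational(-8009, 3), 2)) = Mul(-7094, Rational(64144081, 9)) = Rational(-455038110614, 9)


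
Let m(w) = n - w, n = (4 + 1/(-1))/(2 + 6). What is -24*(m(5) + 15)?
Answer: -249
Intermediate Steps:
n = 3/8 (n = (4 - 1)/8 = 3*(⅛) = 3/8 ≈ 0.37500)
m(w) = 3/8 - w
-24*(m(5) + 15) = -24*((3/8 - 1*5) + 15) = -24*((3/8 - 5) + 15) = -24*(-37/8 + 15) = -24*83/8 = -249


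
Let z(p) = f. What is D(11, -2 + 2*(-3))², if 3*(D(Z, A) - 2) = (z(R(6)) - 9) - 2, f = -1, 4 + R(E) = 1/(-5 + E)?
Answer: 4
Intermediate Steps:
R(E) = -4 + 1/(-5 + E)
z(p) = -1
D(Z, A) = -2 (D(Z, A) = 2 + ((-1 - 9) - 2)/3 = 2 + (-10 - 2)/3 = 2 + (⅓)*(-12) = 2 - 4 = -2)
D(11, -2 + 2*(-3))² = (-2)² = 4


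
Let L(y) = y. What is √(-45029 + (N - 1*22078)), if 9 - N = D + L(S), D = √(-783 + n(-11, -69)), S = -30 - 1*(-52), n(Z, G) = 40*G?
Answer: √(-67120 - I*√3543) ≈ 0.115 - 259.08*I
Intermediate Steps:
S = 22 (S = -30 + 52 = 22)
D = I*√3543 (D = √(-783 + 40*(-69)) = √(-783 - 2760) = √(-3543) = I*√3543 ≈ 59.523*I)
N = -13 - I*√3543 (N = 9 - (I*√3543 + 22) = 9 - (22 + I*√3543) = 9 + (-22 - I*√3543) = -13 - I*√3543 ≈ -13.0 - 59.523*I)
√(-45029 + (N - 1*22078)) = √(-45029 + ((-13 - I*√3543) - 1*22078)) = √(-45029 + ((-13 - I*√3543) - 22078)) = √(-45029 + (-22091 - I*√3543)) = √(-67120 - I*√3543)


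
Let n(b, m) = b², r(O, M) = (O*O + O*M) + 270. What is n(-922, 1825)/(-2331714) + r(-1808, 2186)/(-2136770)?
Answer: -55878560681/1245584130945 ≈ -0.044861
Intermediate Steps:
r(O, M) = 270 + O² + M*O (r(O, M) = (O² + M*O) + 270 = 270 + O² + M*O)
n(-922, 1825)/(-2331714) + r(-1808, 2186)/(-2136770) = (-922)²/(-2331714) + (270 + (-1808)² + 2186*(-1808))/(-2136770) = 850084*(-1/2331714) + (270 + 3268864 - 3952288)*(-1/2136770) = -425042/1165857 - 683154*(-1/2136770) = -425042/1165857 + 341577/1068385 = -55878560681/1245584130945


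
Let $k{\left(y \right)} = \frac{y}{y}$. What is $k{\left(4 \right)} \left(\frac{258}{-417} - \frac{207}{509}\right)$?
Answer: $- \frac{72547}{70751} \approx -1.0254$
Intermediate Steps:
$k{\left(y \right)} = 1$
$k{\left(4 \right)} \left(\frac{258}{-417} - \frac{207}{509}\right) = 1 \left(\frac{258}{-417} - \frac{207}{509}\right) = 1 \left(258 \left(- \frac{1}{417}\right) - \frac{207}{509}\right) = 1 \left(- \frac{86}{139} - \frac{207}{509}\right) = 1 \left(- \frac{72547}{70751}\right) = - \frac{72547}{70751}$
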